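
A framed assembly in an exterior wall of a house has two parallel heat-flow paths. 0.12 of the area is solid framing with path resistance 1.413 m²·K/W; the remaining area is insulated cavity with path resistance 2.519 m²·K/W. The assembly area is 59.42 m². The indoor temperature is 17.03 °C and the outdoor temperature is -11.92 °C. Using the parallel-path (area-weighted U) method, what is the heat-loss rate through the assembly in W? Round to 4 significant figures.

747.0 W

U_eff = 0.88/2.519 + 0.12/1.413 = 0.34934 + 0.084926 = 0.43427
R_eff = 1/U_eff = 2.3027 m²·K/W
Q = 59.42 × (17.03 − (-11.92)) / 2.3027 = 747.04 W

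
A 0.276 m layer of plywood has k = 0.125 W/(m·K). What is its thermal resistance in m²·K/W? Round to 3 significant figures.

R = L/k = 0.276/0.125 = 2.208 m²·K/W

2.21 m²·K/W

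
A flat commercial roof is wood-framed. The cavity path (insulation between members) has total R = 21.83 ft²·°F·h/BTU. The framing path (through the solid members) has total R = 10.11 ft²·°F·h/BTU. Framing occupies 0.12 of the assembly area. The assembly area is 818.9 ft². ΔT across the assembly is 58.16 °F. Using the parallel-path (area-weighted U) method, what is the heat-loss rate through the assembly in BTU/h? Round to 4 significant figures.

U_eff = 0.88/21.83 + 0.12/10.11 = 0.040311 + 0.011869 = 0.052181
R_eff = 1/U_eff = 19.164 ft²·°F·h/BTU
Q = 818.9 × 58.16 / 19.164 = 2485.2 BTU/h

2485 BTU/h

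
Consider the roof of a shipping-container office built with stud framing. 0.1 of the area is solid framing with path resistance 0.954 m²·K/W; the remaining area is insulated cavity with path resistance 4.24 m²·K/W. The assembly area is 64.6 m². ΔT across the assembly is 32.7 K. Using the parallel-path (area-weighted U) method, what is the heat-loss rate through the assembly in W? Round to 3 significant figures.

670 W

U_eff = 0.9/4.24 + 0.1/0.954 = 0.2123 + 0.1048 = 0.3171
R_eff = 1/U_eff = 3.154 m²·K/W
Q = 64.6 × 32.7 / 3.154 = 669.8 W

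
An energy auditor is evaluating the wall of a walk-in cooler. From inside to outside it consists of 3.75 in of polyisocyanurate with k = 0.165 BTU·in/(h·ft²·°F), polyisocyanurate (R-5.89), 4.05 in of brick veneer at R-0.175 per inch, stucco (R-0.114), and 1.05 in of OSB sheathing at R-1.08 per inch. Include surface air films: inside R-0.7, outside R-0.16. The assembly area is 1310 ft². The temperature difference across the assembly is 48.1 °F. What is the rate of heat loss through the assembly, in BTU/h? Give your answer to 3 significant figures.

2000 BTU/h

3.75/0.165 = 22.73
4.05 × 0.175 = 0.7087
1.05 × 1.08 = 1.134
R_total = 0.7 + 22.73 + 5.89 + 0.7087 + 0.114 + 1.134 + 0.16 = 31.43 ft²·°F·h/BTU
Q = A·ΔT/R = 1310 × 48.1 / 31.43 = 2005 BTU/h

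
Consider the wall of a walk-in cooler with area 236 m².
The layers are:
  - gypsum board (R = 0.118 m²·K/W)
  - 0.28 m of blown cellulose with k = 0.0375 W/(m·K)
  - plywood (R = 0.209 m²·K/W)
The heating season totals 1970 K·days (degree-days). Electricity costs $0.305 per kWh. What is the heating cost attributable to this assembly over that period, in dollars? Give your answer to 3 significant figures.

0.28/0.0375 = 7.467
R_total = 0.118 + 7.467 + 0.209 = 7.794 m²·K/W
E = A × HDD × 24 / R / 1000 = 236 × 1970 × 24 / 7.794 / 1000 = 1432 kWh
Cost = 1432 × 0.305 = $436.7

437 dollars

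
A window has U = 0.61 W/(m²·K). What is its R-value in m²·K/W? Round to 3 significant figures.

1.64 m²·K/W

R = 1/U = 1/0.61 = 1.639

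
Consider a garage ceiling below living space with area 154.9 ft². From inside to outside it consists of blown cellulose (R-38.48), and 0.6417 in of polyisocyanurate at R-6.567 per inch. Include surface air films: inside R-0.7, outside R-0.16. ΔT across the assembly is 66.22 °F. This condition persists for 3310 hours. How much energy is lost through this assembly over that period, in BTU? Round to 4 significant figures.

0.6417 × 6.567 = 4.214
R_total = 0.7 + 38.48 + 4.214 + 0.16 = 43.554 ft²·°F·h/BTU
Q = 154.9 × 66.22 / 43.554 = 235.51 BTU/h
E = 235.51 × 3310 = 779540 BTU

779500 BTU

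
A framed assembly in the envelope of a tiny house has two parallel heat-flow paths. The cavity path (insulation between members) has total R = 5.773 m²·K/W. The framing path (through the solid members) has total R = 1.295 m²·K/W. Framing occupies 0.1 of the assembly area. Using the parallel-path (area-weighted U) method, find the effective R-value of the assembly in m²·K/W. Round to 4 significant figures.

4.290 m²·K/W

U_eff = 0.9/5.773 + 0.1/1.295 = 0.1559 + 0.07722 = 0.23312
R_eff = 1/U_eff = 4.2897 m²·K/W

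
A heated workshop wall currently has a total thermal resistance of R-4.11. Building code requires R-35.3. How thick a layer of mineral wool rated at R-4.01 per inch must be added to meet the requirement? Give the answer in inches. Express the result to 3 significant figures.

7.78 in

ΔR = 35.3 − 4.11 = 31.19 ft²·°F·h/BTU
L = ΔR / (R/in) = 31.19/4.01 = 7.778 in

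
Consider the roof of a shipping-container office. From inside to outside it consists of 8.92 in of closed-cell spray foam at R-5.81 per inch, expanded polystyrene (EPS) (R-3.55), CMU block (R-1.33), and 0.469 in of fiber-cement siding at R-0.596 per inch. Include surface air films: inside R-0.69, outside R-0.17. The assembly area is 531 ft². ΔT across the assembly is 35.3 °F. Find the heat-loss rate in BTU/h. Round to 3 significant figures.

8.92 × 5.81 = 51.83
0.469 × 0.596 = 0.2795
R_total = 0.69 + 51.83 + 3.55 + 1.33 + 0.2795 + 0.17 = 57.84 ft²·°F·h/BTU
Q = A·ΔT/R = 531 × 35.3 / 57.84 = 324 BTU/h

324 BTU/h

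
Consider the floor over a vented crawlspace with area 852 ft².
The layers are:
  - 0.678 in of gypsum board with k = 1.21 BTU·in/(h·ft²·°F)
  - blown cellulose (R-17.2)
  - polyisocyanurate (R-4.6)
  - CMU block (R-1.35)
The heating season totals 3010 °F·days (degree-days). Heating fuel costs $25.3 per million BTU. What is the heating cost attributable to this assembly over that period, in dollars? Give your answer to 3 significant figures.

0.678/1.21 = 0.5603
R_total = 0.5603 + 17.2 + 4.6 + 1.35 = 23.71 ft²·°F·h/BTU
E = A × HDD × 24 / R = 852 × 3010 × 24 / 23.71 = 2596000 BTU
Cost = 2596000/10⁶ × 25.3 = $65.68

65.7 dollars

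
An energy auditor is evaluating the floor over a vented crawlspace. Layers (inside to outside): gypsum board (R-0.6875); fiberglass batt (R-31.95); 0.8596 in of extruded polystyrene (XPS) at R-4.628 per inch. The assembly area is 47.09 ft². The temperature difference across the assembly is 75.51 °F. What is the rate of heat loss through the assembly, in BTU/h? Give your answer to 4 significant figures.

97.11 BTU/h

0.8596 × 4.628 = 3.9782
R_total = 0.6875 + 31.95 + 3.9782 = 36.616 ft²·°F·h/BTU
Q = A·ΔT/R = 47.09 × 75.51 / 36.616 = 97.11 BTU/h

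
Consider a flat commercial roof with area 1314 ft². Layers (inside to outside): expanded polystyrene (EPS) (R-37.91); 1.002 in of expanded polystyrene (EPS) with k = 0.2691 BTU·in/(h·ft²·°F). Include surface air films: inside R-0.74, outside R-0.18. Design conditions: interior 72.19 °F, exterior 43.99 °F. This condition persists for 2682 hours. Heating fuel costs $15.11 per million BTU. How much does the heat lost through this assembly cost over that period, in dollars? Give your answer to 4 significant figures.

35.29 dollars

1.002/0.2691 = 3.7235
R_total = 0.74 + 37.91 + 3.7235 + 0.18 = 42.554 ft²·°F·h/BTU
Q = 1314 × (72.19 − 43.99) / 42.554 = 870.78 BTU/h
E = 870.78 × 2682 = 2335400 BTU
Cost = 2335400/10⁶ × 15.11 = $35.288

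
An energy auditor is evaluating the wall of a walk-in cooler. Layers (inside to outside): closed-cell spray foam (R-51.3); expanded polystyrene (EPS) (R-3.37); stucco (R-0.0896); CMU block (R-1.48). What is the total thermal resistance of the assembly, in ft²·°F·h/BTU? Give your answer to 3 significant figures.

R_total = 51.3 + 3.37 + 0.0896 + 1.48 = 56.24 ft²·°F·h/BTU

56.2 ft²·°F·h/BTU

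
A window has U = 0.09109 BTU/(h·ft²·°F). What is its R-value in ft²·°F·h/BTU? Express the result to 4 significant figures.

R = 1/U = 1/0.09109 = 10.978

10.98 ft²·°F·h/BTU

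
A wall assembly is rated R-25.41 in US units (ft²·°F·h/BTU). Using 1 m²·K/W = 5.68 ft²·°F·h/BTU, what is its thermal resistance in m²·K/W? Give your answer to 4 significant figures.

R_SI = 25.41/5.68 = 4.4736

4.474 m²·K/W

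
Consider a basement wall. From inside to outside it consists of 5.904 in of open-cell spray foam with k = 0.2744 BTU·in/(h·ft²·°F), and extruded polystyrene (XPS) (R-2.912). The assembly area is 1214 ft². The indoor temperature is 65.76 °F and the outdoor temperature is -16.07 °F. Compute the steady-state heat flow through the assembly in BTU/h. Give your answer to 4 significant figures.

5.904/0.2744 = 21.516
R_total = 21.516 + 2.912 = 24.428 ft²·°F·h/BTU
Q = A·ΔT/R = 1214 × (65.76 − (-16.07)) / 24.428 = 4066.7 BTU/h

4067 BTU/h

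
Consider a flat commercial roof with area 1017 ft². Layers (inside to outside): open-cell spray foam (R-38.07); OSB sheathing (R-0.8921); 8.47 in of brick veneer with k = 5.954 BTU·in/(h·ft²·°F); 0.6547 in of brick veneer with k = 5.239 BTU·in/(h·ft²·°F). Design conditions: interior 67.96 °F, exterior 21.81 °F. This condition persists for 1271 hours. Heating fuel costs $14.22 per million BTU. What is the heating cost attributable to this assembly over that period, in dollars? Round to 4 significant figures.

20.94 dollars

8.47/5.954 = 1.4226
0.6547/5.239 = 0.12497
R_total = 38.07 + 0.8921 + 1.4226 + 0.12497 = 40.51 ft²·°F·h/BTU
Q = 1017 × (67.96 − 21.81) / 40.51 = 1158.6 BTU/h
E = 1158.6 × 1271 = 1472600 BTU
Cost = 1472600/10⁶ × 14.22 = $20.94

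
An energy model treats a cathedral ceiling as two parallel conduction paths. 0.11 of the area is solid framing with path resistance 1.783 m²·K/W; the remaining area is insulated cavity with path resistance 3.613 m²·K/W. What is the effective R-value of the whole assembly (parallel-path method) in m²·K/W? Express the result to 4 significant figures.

U_eff = 0.89/3.613 + 0.11/1.783 = 0.24633 + 0.061694 = 0.30803
R_eff = 1/U_eff = 3.2465 m²·K/W

3.246 m²·K/W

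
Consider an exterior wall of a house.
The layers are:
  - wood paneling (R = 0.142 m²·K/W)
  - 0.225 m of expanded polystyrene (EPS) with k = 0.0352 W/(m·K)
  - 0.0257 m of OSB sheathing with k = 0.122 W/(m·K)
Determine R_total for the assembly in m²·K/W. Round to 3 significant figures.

6.74 m²·K/W

0.225/0.0352 = 6.392
0.0257/0.122 = 0.2107
R_total = 0.142 + 6.392 + 0.2107 = 6.745 m²·K/W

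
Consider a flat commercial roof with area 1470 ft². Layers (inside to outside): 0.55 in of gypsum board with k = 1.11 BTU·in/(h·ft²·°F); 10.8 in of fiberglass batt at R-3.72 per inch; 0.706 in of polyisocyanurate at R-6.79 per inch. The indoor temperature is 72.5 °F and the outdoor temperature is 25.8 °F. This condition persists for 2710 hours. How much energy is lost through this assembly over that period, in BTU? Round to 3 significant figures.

4090000 BTU

0.55/1.11 = 0.4955
10.8 × 3.72 = 40.18
0.706 × 6.79 = 4.794
R_total = 0.4955 + 40.18 + 4.794 = 45.47 ft²·°F·h/BTU
Q = 1470 × (72.5 − 25.8) / 45.47 = 1510 BTU/h
E = 1510 × 2710 = 4092000 BTU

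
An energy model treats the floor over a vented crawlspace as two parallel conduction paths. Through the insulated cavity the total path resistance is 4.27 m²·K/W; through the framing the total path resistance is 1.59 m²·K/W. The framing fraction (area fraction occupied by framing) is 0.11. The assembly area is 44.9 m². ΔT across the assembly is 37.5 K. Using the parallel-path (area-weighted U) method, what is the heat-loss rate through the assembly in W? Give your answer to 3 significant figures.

U_eff = 0.89/4.27 + 0.11/1.59 = 0.2084 + 0.06918 = 0.2776
R_eff = 1/U_eff = 3.602 m²·K/W
Q = 44.9 × 37.5 / 3.602 = 467.4 W

467 W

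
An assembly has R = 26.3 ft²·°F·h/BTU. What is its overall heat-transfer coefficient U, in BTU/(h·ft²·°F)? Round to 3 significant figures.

U = 1/R = 1/26.3 = 0.03802

0.0380 BTU/(h·ft²·°F)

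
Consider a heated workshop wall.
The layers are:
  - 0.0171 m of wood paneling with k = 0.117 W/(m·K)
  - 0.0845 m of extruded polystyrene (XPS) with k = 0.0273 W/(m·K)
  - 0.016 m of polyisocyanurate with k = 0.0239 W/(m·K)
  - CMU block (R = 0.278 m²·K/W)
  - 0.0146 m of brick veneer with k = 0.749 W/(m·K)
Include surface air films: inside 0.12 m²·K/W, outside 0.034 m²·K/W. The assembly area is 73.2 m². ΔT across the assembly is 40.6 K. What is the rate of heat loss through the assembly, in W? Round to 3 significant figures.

0.0171/0.117 = 0.1462
0.0845/0.0273 = 3.095
0.016/0.0239 = 0.6695
0.0146/0.749 = 0.01949
R_total = 0.12 + 0.1462 + 3.095 + 0.6695 + 0.278 + 0.01949 + 0.034 = 4.362 m²·K/W
Q = A·ΔT/R = 73.2 × 40.6 / 4.362 = 681.3 W

681 W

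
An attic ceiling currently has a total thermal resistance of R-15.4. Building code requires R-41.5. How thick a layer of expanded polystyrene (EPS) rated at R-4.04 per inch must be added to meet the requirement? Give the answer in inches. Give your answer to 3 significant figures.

ΔR = 41.5 − 15.4 = 26.1 ft²·°F·h/BTU
L = ΔR / (R/in) = 26.1/4.04 = 6.46 in

6.46 in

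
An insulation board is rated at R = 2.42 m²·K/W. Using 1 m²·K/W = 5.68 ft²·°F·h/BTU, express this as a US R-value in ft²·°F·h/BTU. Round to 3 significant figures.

13.7 ft²·°F·h/BTU

R_US = 2.42 × 5.68 = 13.75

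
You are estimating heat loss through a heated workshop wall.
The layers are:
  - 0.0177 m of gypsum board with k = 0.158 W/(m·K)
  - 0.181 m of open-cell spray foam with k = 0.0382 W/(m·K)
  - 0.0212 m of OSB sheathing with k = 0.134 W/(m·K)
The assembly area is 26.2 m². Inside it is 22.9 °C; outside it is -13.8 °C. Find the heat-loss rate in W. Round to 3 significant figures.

0.0177/0.158 = 0.112
0.181/0.0382 = 4.738
0.0212/0.134 = 0.1582
R_total = 0.112 + 4.738 + 0.1582 = 5.008 m²·K/W
Q = A·ΔT/R = 26.2 × (22.9 − (-13.8)) / 5.008 = 192 W

192 W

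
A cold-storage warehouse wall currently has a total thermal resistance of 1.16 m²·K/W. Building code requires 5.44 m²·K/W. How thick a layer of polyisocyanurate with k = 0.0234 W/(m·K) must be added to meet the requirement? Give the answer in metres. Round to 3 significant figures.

0.100 m

ΔR = 5.44 − 1.16 = 4.28 m²·K/W
L = ΔR × k = 4.28 × 0.0234 = 0.1002 m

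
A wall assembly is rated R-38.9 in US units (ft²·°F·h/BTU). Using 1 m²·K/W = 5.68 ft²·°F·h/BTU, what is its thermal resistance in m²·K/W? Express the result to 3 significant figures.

R_SI = 38.9/5.68 = 6.849

6.85 m²·K/W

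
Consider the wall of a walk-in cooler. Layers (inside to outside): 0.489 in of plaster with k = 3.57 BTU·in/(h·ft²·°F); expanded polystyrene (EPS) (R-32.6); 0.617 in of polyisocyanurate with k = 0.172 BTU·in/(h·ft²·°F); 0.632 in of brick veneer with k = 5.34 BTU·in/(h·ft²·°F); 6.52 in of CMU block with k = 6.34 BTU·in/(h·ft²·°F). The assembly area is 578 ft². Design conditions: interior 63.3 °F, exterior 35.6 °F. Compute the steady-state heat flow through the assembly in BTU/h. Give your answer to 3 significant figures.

0.489/3.57 = 0.137
0.617/0.172 = 3.587
0.632/5.34 = 0.1184
6.52/6.34 = 1.028
R_total = 0.137 + 32.6 + 3.587 + 0.1184 + 1.028 = 37.47 ft²·°F·h/BTU
Q = A·ΔT/R = 578 × (63.3 − 35.6) / 37.47 = 427.3 BTU/h

427 BTU/h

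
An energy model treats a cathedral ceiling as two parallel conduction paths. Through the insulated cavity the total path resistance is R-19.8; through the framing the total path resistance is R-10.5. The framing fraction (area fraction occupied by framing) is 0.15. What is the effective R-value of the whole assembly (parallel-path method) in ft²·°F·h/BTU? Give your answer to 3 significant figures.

U_eff = 0.85/19.8 + 0.15/10.5 = 0.04293 + 0.01429 = 0.05722
R_eff = 1/U_eff = 17.48 ft²·°F·h/BTU

17.5 ft²·°F·h/BTU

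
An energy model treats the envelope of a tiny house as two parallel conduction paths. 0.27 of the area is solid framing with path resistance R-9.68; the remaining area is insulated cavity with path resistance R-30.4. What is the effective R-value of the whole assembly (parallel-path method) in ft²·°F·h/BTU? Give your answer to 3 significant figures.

19.3 ft²·°F·h/BTU

U_eff = 0.73/30.4 + 0.27/9.68 = 0.02401 + 0.02789 = 0.05191
R_eff = 1/U_eff = 19.27 ft²·°F·h/BTU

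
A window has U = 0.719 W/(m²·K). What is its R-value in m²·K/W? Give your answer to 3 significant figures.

R = 1/U = 1/0.719 = 1.391

1.39 m²·K/W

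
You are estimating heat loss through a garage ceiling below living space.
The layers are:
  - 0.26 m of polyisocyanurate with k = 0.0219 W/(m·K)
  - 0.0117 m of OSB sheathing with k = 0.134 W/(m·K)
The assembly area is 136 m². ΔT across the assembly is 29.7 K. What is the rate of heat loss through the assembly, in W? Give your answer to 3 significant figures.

338 W

0.26/0.0219 = 11.87
0.0117/0.134 = 0.08731
R_total = 11.87 + 0.08731 = 11.96 m²·K/W
Q = A·ΔT/R = 136 × 29.7 / 11.96 = 337.7 W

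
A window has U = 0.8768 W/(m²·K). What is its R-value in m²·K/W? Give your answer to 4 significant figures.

1.141 m²·K/W

R = 1/U = 1/0.8768 = 1.1405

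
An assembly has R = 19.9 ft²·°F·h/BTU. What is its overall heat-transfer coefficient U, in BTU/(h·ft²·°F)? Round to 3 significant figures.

U = 1/R = 1/19.9 = 0.05025

0.0503 BTU/(h·ft²·°F)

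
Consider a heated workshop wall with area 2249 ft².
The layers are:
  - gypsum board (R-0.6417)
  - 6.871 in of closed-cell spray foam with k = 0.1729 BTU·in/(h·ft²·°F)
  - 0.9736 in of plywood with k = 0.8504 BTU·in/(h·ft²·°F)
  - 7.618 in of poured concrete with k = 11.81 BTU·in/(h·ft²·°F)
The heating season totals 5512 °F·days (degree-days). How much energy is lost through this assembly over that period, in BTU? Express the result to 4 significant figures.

6.871/0.1729 = 39.74
0.9736/0.8504 = 1.1449
7.618/11.81 = 0.64505
R_total = 0.6417 + 39.74 + 1.1449 + 0.64505 = 42.171 ft²·°F·h/BTU
E = A × HDD × 24 / R = 2249 × 5512 × 24 / 42.171 = 7054900 BTU

7055000 BTU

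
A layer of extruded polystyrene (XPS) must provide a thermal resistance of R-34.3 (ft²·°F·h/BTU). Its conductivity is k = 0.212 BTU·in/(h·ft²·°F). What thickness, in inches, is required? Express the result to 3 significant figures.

7.27 in

L = R × k = 34.3 × 0.212 = 7.272 in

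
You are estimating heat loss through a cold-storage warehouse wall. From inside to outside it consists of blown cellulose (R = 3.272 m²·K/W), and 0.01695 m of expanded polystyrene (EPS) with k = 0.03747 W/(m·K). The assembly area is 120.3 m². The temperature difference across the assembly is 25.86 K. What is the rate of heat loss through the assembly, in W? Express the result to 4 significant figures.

835.3 W

0.01695/0.03747 = 0.45236
R_total = 3.272 + 0.45236 = 3.7244 m²·K/W
Q = A·ΔT/R = 120.3 × 25.86 / 3.7244 = 835.3 W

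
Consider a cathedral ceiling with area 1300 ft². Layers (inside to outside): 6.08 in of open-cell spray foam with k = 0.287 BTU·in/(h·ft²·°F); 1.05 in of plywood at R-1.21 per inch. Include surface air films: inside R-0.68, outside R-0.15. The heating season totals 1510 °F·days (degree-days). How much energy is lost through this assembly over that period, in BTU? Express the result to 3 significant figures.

6.08/0.287 = 21.18
1.05 × 1.21 = 1.27
R_total = 0.68 + 21.18 + 1.27 + 0.15 = 23.29 ft²·°F·h/BTU
E = A × HDD × 24 / R = 1300 × 1510 × 24 / 23.29 = 2023000 BTU

2020000 BTU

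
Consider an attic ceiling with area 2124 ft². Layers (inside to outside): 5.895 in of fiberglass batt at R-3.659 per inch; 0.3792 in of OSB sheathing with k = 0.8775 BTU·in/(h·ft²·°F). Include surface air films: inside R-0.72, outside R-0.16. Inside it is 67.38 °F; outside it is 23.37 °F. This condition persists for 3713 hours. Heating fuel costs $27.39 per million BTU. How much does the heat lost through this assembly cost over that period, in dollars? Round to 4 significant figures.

5.895 × 3.659 = 21.57
0.3792/0.8775 = 0.43214
R_total = 0.72 + 21.57 + 0.43214 + 0.16 = 22.882 ft²·°F·h/BTU
Q = 2124 × (67.38 − 23.37) / 22.882 = 4085.2 BTU/h
E = 4085.2 × 3713 = 15168000 BTU
Cost = 15168000/10⁶ × 27.39 = $415.46

415.5 dollars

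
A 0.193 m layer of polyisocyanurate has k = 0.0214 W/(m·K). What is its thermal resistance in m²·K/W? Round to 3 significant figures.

9.02 m²·K/W

R = L/k = 0.193/0.0214 = 9.019 m²·K/W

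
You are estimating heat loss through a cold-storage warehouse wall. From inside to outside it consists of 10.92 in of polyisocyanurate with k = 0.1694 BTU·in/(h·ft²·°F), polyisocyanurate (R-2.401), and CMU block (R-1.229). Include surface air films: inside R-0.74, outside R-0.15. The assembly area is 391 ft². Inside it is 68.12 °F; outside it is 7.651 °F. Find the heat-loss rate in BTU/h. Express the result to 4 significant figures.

342.7 BTU/h

10.92/0.1694 = 64.463
R_total = 0.74 + 64.463 + 2.401 + 1.229 + 0.15 = 68.983 ft²·°F·h/BTU
Q = A·ΔT/R = 391 × (68.12 − 7.651) / 68.983 = 342.74 BTU/h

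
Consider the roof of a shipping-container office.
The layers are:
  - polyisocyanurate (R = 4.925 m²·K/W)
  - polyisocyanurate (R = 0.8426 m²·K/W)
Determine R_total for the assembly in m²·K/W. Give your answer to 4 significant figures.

5.768 m²·K/W

R_total = 4.925 + 0.8426 = 5.7676 m²·K/W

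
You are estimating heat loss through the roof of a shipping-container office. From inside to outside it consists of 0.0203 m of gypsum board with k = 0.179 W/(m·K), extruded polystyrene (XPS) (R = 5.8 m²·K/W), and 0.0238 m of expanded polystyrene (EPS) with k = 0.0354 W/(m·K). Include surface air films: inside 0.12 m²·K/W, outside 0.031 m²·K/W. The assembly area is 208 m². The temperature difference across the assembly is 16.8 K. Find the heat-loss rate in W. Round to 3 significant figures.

519 W

0.0203/0.179 = 0.1134
0.0238/0.0354 = 0.6723
R_total = 0.12 + 0.1134 + 5.8 + 0.6723 + 0.031 = 6.737 m²·K/W
Q = A·ΔT/R = 208 × 16.8 / 6.737 = 518.7 W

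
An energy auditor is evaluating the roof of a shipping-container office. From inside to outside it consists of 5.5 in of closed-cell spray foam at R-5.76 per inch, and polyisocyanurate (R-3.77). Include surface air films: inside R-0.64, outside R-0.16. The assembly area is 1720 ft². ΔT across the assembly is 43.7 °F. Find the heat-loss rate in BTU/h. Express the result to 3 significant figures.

2070 BTU/h

5.5 × 5.76 = 31.68
R_total = 0.64 + 31.68 + 3.77 + 0.16 = 36.25 ft²·°F·h/BTU
Q = A·ΔT/R = 1720 × 43.7 / 36.25 = 2073 BTU/h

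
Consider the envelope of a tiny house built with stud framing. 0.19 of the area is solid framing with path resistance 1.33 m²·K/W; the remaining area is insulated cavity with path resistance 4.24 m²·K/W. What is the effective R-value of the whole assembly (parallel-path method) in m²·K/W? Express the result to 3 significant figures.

U_eff = 0.81/4.24 + 0.19/1.33 = 0.191 + 0.1429 = 0.3339
R_eff = 1/U_eff = 2.995 m²·K/W

2.99 m²·K/W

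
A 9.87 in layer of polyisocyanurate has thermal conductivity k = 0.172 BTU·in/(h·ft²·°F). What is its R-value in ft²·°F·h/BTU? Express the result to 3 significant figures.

R = L/k = 9.87/0.172 = 57.38 ft²·°F·h/BTU

57.4 ft²·°F·h/BTU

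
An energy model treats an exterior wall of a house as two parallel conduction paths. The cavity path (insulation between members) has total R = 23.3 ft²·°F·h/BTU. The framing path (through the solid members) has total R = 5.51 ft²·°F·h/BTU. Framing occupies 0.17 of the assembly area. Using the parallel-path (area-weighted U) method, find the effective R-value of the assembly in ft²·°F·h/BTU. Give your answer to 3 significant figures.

U_eff = 0.83/23.3 + 0.17/5.51 = 0.03562 + 0.03085 = 0.06648
R_eff = 1/U_eff = 15.04 ft²·°F·h/BTU

15.0 ft²·°F·h/BTU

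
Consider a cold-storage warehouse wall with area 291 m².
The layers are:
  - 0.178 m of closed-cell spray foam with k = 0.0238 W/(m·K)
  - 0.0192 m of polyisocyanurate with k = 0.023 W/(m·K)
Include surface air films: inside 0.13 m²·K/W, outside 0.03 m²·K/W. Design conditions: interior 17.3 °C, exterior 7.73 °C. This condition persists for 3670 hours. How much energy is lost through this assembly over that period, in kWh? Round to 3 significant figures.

1210 kWh

0.178/0.0238 = 7.479
0.0192/0.023 = 0.8348
R_total = 0.13 + 7.479 + 0.8348 + 0.03 = 8.474 m²·K/W
Q = 291 × (17.3 − 7.73) / 8.474 = 328.6 W
E = 328.6 W × 3670 h / 1000 = 1206 kWh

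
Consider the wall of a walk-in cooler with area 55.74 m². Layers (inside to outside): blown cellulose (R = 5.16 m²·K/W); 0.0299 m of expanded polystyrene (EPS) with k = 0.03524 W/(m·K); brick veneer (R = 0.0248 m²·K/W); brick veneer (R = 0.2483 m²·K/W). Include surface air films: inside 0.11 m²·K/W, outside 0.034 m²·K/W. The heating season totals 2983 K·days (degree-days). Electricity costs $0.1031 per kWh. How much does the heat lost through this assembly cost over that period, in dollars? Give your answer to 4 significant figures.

0.0299/0.03524 = 0.84847
R_total = 0.11 + 5.16 + 0.84847 + 0.0248 + 0.2483 + 0.034 = 6.4256 m²·K/W
E = A × HDD × 24 / R / 1000 = 55.74 × 2983 × 24 / 6.4256 / 1000 = 621.04 kWh
Cost = 621.04 × 0.1031 = $64.029

64.03 dollars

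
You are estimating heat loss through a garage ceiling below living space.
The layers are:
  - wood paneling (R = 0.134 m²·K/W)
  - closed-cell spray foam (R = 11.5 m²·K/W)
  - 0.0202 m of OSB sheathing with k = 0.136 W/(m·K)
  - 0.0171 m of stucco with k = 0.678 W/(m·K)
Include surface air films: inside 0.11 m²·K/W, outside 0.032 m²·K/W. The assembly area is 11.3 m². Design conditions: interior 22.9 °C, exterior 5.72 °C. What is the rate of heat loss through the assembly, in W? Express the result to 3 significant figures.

16.2 W

0.0202/0.136 = 0.1485
0.0171/0.678 = 0.02522
R_total = 0.11 + 0.134 + 11.5 + 0.1485 + 0.02522 + 0.032 = 11.95 m²·K/W
Q = A·ΔT/R = 11.3 × (22.9 − 5.72) / 11.95 = 16.25 W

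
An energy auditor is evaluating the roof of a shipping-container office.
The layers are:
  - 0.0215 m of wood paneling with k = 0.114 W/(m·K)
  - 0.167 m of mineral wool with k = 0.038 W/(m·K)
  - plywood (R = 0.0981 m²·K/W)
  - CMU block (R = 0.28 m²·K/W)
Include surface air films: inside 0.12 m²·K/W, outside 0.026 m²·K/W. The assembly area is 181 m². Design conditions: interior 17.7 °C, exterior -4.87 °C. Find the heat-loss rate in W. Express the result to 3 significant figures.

800 W

0.0215/0.114 = 0.1886
0.167/0.038 = 4.395
R_total = 0.12 + 0.1886 + 4.395 + 0.0981 + 0.28 + 0.026 = 5.107 m²·K/W
Q = A·ΔT/R = 181 × (17.7 − (-4.87)) / 5.107 = 799.8 W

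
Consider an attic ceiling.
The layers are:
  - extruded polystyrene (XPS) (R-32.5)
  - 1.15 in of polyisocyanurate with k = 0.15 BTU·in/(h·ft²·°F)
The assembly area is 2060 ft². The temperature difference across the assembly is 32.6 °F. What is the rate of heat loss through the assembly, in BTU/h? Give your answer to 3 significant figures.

1670 BTU/h

1.15/0.15 = 7.667
R_total = 32.5 + 7.667 = 40.17 ft²·°F·h/BTU
Q = A·ΔT/R = 2060 × 32.6 / 40.17 = 1672 BTU/h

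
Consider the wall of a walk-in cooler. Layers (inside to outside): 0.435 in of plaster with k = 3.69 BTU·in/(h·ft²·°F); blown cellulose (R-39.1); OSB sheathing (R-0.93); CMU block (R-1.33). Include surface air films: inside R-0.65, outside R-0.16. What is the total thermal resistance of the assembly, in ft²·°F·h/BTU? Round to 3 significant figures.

42.3 ft²·°F·h/BTU

0.435/3.69 = 0.1179
R_total = 0.65 + 0.1179 + 39.1 + 0.93 + 1.33 + 0.16 = 42.29 ft²·°F·h/BTU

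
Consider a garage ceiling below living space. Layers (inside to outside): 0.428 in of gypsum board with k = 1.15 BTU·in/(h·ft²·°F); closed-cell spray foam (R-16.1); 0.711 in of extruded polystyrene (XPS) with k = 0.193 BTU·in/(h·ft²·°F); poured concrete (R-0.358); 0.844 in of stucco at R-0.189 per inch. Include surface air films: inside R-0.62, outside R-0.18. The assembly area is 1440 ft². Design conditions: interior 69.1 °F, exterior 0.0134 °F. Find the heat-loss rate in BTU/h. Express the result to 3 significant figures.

4630 BTU/h

0.428/1.15 = 0.3722
0.711/0.193 = 3.684
0.844 × 0.189 = 0.1595
R_total = 0.62 + 0.3722 + 16.1 + 3.684 + 0.358 + 0.1595 + 0.18 = 21.47 ft²·°F·h/BTU
Q = A·ΔT/R = 1440 × (69.1 − 0.0134) / 21.47 = 4633 BTU/h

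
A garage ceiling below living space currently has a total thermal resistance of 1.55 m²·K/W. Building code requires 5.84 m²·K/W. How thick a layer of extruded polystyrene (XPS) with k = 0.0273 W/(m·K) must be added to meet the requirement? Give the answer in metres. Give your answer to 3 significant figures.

ΔR = 5.84 − 1.55 = 4.29 m²·K/W
L = ΔR × k = 4.29 × 0.0273 = 0.1171 m

0.117 m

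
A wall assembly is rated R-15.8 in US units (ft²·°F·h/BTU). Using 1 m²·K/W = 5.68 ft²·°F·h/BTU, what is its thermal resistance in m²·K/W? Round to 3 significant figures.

2.78 m²·K/W

R_SI = 15.8/5.68 = 2.782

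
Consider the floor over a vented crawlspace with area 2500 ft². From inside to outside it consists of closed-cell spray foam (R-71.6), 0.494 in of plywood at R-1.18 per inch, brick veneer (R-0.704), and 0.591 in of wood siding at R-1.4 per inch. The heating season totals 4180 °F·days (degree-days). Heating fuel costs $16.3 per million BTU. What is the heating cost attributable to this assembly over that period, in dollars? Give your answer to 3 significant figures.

55.5 dollars

0.494 × 1.18 = 0.5829
0.591 × 1.4 = 0.8274
R_total = 71.6 + 0.5829 + 0.704 + 0.8274 = 73.71 ft²·°F·h/BTU
E = A × HDD × 24 / R = 2500 × 4180 × 24 / 73.71 = 3402000 BTU
Cost = 3402000/10⁶ × 16.3 = $55.46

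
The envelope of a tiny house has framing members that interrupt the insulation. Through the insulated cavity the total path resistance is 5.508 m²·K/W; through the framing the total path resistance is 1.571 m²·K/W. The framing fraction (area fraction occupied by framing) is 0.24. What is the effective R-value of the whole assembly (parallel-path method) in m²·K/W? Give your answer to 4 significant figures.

3.439 m²·K/W

U_eff = 0.76/5.508 + 0.24/1.571 = 0.13798 + 0.15277 = 0.29075
R_eff = 1/U_eff = 3.4394 m²·K/W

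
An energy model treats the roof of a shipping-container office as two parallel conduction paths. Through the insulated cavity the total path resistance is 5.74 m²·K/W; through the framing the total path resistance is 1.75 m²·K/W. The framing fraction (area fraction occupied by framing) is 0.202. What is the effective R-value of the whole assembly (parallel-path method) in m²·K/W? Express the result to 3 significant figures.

U_eff = 0.798/5.74 + 0.202/1.75 = 0.139 + 0.1154 = 0.2545
R_eff = 1/U_eff = 3.93 m²·K/W

3.93 m²·K/W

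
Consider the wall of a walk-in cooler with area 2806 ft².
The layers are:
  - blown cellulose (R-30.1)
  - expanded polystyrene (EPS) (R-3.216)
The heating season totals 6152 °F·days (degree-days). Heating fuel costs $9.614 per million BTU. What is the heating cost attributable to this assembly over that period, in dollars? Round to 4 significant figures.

R_total = 30.1 + 3.216 = 33.316 ft²·°F·h/BTU
E = A × HDD × 24 / R = 2806 × 6152 × 24 / 33.316 = 12435000 BTU
Cost = 12435000/10⁶ × 9.614 = $119.55

119.6 dollars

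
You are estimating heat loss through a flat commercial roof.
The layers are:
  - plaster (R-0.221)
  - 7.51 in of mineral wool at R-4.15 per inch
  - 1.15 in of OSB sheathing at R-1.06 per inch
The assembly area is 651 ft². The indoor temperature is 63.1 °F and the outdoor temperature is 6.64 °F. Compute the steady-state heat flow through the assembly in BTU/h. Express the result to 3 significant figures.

7.51 × 4.15 = 31.17
1.15 × 1.06 = 1.219
R_total = 0.221 + 31.17 + 1.219 = 32.61 ft²·°F·h/BTU
Q = A·ΔT/R = 651 × (63.1 − 6.64) / 32.61 = 1127 BTU/h

1130 BTU/h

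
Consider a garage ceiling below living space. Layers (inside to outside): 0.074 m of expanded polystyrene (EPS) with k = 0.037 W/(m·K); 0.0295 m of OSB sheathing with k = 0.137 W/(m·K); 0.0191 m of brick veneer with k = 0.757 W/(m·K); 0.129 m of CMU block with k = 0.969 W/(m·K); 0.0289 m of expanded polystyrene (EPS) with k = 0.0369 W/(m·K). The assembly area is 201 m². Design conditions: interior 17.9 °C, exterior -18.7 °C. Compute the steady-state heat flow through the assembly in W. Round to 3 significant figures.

0.074/0.037 = 2
0.0295/0.137 = 0.2153
0.0191/0.757 = 0.02523
0.129/0.969 = 0.1331
0.0289/0.0369 = 0.7832
R_total = 2 + 0.2153 + 0.02523 + 0.1331 + 0.7832 = 3.157 m²·K/W
Q = A·ΔT/R = 201 × (17.9 − (-18.7)) / 3.157 = 2330 W

2330 W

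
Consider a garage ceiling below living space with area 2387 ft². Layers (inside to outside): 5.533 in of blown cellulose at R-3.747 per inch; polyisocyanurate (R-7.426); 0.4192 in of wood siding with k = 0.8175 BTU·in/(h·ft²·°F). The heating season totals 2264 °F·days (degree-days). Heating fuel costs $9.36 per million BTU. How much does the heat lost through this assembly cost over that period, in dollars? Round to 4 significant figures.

5.533 × 3.747 = 20.732
0.4192/0.8175 = 0.51278
R_total = 20.732 + 7.426 + 0.51278 = 28.671 ft²·°F·h/BTU
E = A × HDD × 24 / R = 2387 × 2264 × 24 / 28.671 = 4523700 BTU
Cost = 4523700/10⁶ × 9.36 = $42.342

42.34 dollars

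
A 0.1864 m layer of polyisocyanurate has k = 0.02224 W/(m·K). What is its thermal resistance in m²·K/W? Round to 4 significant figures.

8.381 m²·K/W

R = L/k = 0.1864/0.02224 = 8.3813 m²·K/W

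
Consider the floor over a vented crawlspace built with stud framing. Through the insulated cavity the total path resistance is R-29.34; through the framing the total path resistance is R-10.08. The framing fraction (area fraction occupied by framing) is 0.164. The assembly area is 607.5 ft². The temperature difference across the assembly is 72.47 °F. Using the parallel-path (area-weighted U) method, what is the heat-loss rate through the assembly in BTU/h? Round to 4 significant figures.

1971 BTU/h

U_eff = 0.836/29.34 + 0.164/10.08 = 0.028494 + 0.01627 = 0.044763
R_eff = 1/U_eff = 22.34 ft²·°F·h/BTU
Q = 607.5 × 72.47 / 22.34 = 1970.7 BTU/h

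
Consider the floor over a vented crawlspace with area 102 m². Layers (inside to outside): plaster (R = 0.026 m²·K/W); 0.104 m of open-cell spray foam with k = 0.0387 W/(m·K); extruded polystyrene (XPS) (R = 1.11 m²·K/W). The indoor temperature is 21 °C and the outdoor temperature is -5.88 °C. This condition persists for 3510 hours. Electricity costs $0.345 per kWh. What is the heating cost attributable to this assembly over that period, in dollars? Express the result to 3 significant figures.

868 dollars

0.104/0.0387 = 2.687
R_total = 0.026 + 2.687 + 1.11 = 3.823 m²·K/W
Q = 102 × (21 − (-5.88)) / 3.823 = 717.1 W
E = 717.1 W × 3510 h / 1000 = 2517 kWh
Cost = 2517 × 0.345 = $868.4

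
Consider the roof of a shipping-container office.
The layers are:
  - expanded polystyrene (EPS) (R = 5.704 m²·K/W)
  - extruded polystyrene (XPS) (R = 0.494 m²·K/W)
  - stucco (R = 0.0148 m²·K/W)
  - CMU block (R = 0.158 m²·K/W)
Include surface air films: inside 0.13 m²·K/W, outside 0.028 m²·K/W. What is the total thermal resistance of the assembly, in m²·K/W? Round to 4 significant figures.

6.529 m²·K/W

R_total = 0.13 + 5.704 + 0.494 + 0.0148 + 0.158 + 0.028 = 6.5288 m²·K/W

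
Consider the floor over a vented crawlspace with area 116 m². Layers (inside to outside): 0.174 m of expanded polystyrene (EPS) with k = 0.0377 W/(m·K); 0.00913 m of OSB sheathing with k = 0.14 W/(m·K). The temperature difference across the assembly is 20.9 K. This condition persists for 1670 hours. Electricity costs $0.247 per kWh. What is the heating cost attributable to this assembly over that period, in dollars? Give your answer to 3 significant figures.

214 dollars

0.174/0.0377 = 4.615
0.00913/0.14 = 0.06521
R_total = 4.615 + 0.06521 = 4.681 m²·K/W
Q = 116 × 20.9 / 4.681 = 518 W
E = 518 W × 1670 h / 1000 = 865 kWh
Cost = 865 × 0.247 = $213.7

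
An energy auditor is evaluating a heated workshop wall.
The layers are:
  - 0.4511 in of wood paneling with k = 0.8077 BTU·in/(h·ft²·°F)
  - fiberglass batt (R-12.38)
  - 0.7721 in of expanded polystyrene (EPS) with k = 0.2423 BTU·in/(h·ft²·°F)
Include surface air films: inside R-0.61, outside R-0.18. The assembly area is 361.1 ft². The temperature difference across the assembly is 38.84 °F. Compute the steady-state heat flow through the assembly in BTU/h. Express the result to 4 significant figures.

0.4511/0.8077 = 0.5585
0.7721/0.2423 = 3.1865
R_total = 0.61 + 0.5585 + 12.38 + 3.1865 + 0.18 = 16.915 ft²·°F·h/BTU
Q = A·ΔT/R = 361.1 × 38.84 / 16.915 = 829.15 BTU/h

829.2 BTU/h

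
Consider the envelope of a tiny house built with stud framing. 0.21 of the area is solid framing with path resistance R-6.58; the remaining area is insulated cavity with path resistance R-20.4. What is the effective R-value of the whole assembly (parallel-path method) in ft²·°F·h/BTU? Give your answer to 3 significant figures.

14.2 ft²·°F·h/BTU

U_eff = 0.79/20.4 + 0.21/6.58 = 0.03873 + 0.03191 = 0.07064
R_eff = 1/U_eff = 14.16 ft²·°F·h/BTU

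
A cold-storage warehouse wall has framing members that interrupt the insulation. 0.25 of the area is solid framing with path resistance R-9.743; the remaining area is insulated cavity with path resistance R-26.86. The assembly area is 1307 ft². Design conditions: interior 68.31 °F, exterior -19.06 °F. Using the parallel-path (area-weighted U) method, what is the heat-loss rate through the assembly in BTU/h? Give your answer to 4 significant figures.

U_eff = 0.75/26.86 + 0.25/9.743 = 0.027923 + 0.025659 = 0.053582
R_eff = 1/U_eff = 18.663 ft²·°F·h/BTU
Q = 1307 × (68.31 − (-19.06)) / 18.663 = 6118.7 BTU/h

6119 BTU/h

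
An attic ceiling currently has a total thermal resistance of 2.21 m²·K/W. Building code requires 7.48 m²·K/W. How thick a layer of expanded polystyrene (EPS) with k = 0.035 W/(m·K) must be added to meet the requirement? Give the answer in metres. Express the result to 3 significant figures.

ΔR = 7.48 − 2.21 = 5.27 m²·K/W
L = ΔR × k = 5.27 × 0.035 = 0.1845 m

0.184 m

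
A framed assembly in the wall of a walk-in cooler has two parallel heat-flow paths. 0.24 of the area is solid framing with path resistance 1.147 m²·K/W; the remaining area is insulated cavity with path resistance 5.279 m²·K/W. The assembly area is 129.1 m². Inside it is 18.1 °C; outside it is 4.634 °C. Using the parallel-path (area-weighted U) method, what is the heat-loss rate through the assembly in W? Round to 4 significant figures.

U_eff = 0.76/5.279 + 0.24/1.147 = 0.14397 + 0.20924 = 0.35321
R_eff = 1/U_eff = 2.8312 m²·K/W
Q = 129.1 × (18.1 − 4.634) / 2.8312 = 614.04 W

614.0 W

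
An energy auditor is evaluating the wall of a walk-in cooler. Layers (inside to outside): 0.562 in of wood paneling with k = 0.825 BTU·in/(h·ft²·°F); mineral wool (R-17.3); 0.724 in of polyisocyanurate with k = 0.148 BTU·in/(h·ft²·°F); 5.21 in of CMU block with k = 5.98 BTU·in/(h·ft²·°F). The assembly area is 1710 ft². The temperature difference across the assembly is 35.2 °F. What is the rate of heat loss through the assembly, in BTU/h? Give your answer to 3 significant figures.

2540 BTU/h

0.562/0.825 = 0.6812
0.724/0.148 = 4.892
5.21/5.98 = 0.8712
R_total = 0.6812 + 17.3 + 4.892 + 0.8712 = 23.74 ft²·°F·h/BTU
Q = A·ΔT/R = 1710 × 35.2 / 23.74 = 2535 BTU/h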